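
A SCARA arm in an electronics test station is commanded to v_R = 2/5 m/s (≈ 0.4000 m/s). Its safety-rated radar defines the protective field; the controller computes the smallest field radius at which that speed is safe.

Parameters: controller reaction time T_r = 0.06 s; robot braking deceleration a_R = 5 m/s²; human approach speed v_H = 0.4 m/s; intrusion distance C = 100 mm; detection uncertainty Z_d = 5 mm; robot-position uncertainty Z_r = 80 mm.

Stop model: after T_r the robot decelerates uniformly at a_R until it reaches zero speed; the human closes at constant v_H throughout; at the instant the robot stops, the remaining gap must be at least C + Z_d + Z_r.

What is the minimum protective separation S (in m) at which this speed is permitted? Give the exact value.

stop time T_s = (2/5)/5 = 0.0800 s
robot covers v_R·T_r = 0.4000·0.0600 = 0.0240 m before braking
robot covers 0.4000·0.0800 − ½·5.0000·0.0800² = 0.0160 m while stopping
human closes 0.4000·0.1400 = 0.0560 m
C+Z_d+Z_r = 0.1000+0.0050+0.0800 = 0.1850 m
S_min ≈ 0.0240+0.0160+0.0560+0.1850  ⇒  S_min = 281/1000 m

S_min = 281/1000 m = 0.2810 m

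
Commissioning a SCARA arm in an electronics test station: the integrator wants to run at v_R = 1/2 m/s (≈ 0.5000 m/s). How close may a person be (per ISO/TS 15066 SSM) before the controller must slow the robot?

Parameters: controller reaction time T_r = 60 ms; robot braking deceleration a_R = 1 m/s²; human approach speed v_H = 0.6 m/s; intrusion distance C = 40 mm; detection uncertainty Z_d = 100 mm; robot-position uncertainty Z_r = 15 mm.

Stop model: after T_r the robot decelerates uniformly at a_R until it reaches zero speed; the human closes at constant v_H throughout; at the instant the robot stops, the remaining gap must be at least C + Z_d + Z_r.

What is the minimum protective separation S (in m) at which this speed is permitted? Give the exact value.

S_min = 323/500 m = 0.6460 m

braking lasts T_s = (1/2)/1 = 0.5000 s
reaction-phase robot travel = 0.5000·0.0600 = 0.0300 m
robot covers 0.5000·0.5000 − ½·1.0000·0.5000² = 0.1250 m while stopping
person approaches 0.6000·(0.0600+0.5000) = 0.3360 m
margins: 0.0400+0.1000+0.0150 = 0.1550 m
S_min ≈ 0.0300+0.1250+0.3360+0.1550  ⇒  S_min = 323/500 m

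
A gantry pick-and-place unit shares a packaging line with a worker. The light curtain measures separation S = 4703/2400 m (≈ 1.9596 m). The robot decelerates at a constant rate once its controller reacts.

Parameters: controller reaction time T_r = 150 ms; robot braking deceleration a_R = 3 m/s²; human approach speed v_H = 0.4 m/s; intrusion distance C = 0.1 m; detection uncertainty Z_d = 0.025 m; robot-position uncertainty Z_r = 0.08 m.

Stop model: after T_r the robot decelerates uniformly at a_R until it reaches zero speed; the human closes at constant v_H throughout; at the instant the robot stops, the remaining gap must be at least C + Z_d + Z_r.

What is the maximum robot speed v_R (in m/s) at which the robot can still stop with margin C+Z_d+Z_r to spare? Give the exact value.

at the boundary: (1/6)·v² + (17/60)·v + (-4067/2400) = 0
  disc = (17/60)² − 4·(1/6)·(-4067/2400) = 121/100 ; √disc = 11/10
  v_R = (−(17/60) + 11/10) / (2·(1/6)) = 49/20 m/s
check:
braking lasts T_s = (49/20)/3 = 0.8167 s
robot covers v_R·T_r = 2.4500·0.1500 = 0.3675 m before braking
robot covers 2.4500·0.8167 − ½·3.0000·0.8167² = 1.0004 m while stopping
person approaches 0.4000·(0.1500+0.8167) = 0.3867 m
residual clearance needed = 0.1000+0.0250+0.0800 = 0.2050 m
sum ≈ 0.3675+1.0004+0.3867+0.2050 ≈ 1.9596 m = S ✓

v_R_max = 49/20 m/s = 2.4500 m/s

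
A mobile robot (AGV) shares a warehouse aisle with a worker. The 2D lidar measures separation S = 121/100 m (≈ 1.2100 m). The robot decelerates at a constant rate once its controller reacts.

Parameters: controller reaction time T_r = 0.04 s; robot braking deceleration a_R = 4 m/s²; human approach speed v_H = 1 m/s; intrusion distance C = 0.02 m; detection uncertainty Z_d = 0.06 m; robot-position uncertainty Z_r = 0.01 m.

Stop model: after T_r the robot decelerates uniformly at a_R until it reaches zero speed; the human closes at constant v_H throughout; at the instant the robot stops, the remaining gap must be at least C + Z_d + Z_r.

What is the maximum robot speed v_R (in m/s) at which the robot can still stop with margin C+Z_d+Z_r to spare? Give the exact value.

v_R_max = 2 m/s = 2.0000 m/s

at the boundary: (1/8)·v² + (29/100)·v + (-27/25) = 0
  disc = (29/100)² − 4·(1/8)·(-27/25) = 6241/10000 ; √disc = 79/100
  v_R = (−(29/100) + 79/100) / (2·(1/8)) = 2 m/s
check:
braking lasts T_s = 2/4 = 0.5000 s
reaction-phase robot travel = 2.0000·0.0400 = 0.0800 m
braking distance = 2.0000²/(2·4.0000) = 0.5000 m
person approaches 1.0000·(0.0400+0.5000) = 0.5400 m
margins: 0.0200+0.0600+0.0100 = 0.0900 m
sum ≈ 0.0800+0.5000+0.5400+0.0900 ≈ 1.2100 m = S ✓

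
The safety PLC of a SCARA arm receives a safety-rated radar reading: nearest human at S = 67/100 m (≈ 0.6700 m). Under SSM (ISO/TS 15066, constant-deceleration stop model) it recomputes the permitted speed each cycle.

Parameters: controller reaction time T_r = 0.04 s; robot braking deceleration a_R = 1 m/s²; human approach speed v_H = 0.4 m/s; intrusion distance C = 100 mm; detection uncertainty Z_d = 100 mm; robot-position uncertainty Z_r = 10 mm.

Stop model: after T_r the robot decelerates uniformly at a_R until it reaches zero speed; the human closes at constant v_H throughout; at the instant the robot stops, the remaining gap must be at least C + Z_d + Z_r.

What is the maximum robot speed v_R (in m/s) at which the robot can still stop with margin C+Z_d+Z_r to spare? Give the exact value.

v_R_max = 3/5 m/s = 0.6000 m/s

collect terms ⇒ (1/2)·v_R² + (11/25)·v_R + (-111/250) = 0
  disc = (11/25)² − 4·(1/2)·(-111/250) = 676/625 ; √disc = 26/25
  v_R = (−(11/25) + 26/25) / (2·(1/2)) = 3/5 m/s
check:
braking lasts T_s = (3/5)/1 = 0.6000 s
reaction-phase robot travel = 0.6000·0.0400 = 0.0240 m
robot under decel: 0.6000²/(2·1.0000) = 0.1800 m
human closes 0.4000·0.6400 = 0.2560 m
residual clearance needed = 0.1000+0.1000+0.0100 = 0.2100 m
sum ≈ 0.0240+0.1800+0.2560+0.2100 ≈ 0.6700 m = S ✓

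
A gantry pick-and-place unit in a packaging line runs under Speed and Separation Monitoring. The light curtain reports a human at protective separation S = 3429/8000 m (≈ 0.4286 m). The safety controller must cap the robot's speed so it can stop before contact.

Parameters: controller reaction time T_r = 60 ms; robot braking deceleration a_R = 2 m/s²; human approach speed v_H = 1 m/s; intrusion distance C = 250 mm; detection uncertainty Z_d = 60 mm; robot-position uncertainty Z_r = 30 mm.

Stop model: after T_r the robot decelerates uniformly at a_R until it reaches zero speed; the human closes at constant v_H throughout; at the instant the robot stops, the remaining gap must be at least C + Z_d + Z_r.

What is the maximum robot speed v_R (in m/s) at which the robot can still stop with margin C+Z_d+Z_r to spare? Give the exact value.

v_R_max = 1/20 m/s = 0.0500 m/s

quadratic (1/4)·v² + (14/25)·v + (-229/8000) = 0
  disc = (14/25)² − 4·(1/4)·(-229/8000) = 13689/40000 ; √disc = 117/200
  v_R = (−(14/25) + 117/200) / (2·(1/4)) = 1/20 m/s
check:
braking lasts T_s = (1/20)/2 = 0.0250 s
robot in T_r: 0.0500·0.0600 = 0.0030 m
robot under decel: 0.0500²/(2·2.0000) = 0.0006 m
person approaches 1.0000·(0.0600+0.0250) = 0.0850 m
margins: 0.2500+0.0600+0.0300 = 0.3400 m
sum ≈ 0.0030+0.0006+0.0850+0.3400 ≈ 0.4286 m = S ✓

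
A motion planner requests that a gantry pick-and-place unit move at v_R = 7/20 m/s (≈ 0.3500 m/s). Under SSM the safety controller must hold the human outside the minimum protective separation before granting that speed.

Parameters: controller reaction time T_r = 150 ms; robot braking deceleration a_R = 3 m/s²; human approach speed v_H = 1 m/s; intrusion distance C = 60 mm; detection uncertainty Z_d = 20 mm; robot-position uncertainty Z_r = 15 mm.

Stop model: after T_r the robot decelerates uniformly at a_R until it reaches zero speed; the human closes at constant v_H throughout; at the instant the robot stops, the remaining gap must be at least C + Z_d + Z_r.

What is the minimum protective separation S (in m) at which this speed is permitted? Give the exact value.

S_min = 1043/2400 m = 0.4346 m

braking lasts T_s = (7/20)/3 = 0.1167 s
robot in T_r: 0.3500·0.1500 = 0.0525 m
braking distance = 0.3500²/(2·3.0000) = 0.0204 m
human over T_r+T_s: 1.0000·(0.1500+0.1167) = 0.2667 m
residual clearance needed = 0.0600+0.0200+0.0150 = 0.0950 m
S_min ≈ 0.0525+0.0204+0.2667+0.0950  ⇒  S_min = 1043/2400 m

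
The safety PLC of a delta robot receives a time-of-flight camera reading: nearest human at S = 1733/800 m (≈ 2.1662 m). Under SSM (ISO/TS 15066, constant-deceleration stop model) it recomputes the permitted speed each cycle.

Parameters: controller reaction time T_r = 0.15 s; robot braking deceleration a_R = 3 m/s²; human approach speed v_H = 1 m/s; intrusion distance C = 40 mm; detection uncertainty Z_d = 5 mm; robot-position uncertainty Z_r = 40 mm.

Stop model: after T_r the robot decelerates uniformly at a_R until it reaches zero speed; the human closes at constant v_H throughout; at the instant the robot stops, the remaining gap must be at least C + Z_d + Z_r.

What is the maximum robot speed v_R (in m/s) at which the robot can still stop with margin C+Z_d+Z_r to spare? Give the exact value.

v_R_max = 9/4 m/s = 2.2500 m/s

quadratic (1/6)·v² + (29/60)·v + (-309/160) = 0
  disc = (29/60)² − 4·(1/6)·(-309/160) = 1369/900 ; √disc = 37/30
  v_R = (−(29/60) + 37/30) / (2·(1/6)) = 9/4 m/s
check:
braking lasts T_s = (9/4)/3 = 0.7500 s
robot covers v_R·T_r = 2.2500·0.1500 = 0.3375 m before braking
robot covers 2.2500·0.7500 − ½·3.0000·0.7500² = 0.8438 m while stopping
human closes 1.0000·0.9000 = 0.9000 m
residual clearance needed = 0.0400+0.0050+0.0400 = 0.0850 m
sum ≈ 0.3375+0.8438+0.9000+0.0850 ≈ 2.1662 m = S ✓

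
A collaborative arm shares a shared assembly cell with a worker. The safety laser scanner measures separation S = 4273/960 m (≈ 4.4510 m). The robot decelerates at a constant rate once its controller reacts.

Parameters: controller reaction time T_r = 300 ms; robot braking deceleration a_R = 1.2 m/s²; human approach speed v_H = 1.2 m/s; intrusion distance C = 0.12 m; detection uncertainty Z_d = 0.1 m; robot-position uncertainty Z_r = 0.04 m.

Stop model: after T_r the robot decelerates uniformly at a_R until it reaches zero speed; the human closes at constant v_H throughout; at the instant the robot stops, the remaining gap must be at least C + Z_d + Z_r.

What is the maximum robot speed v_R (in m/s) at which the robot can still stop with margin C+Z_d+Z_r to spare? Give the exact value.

at the boundary: (5/12)·v² + (13/10)·v + (-18389/4800) = 0
  disc = (13/10)² − 4·(5/12)·(-18389/4800) = 116281/14400 ; √disc = 341/120
  v_R = (−(13/10) + 341/120) / (2·(5/12)) = 37/20 m/s
check:
braking lasts T_s = (37/20)/(6/5) = 1.5417 s
reaction-phase robot travel = 1.8500·0.3000 = 0.5550 m
robot covers 1.8500·1.5417 − ½·1.2000·1.5417² = 1.4260 m while stopping
person approaches 1.2000·(0.3000+1.5417) = 2.2100 m
residual clearance needed = 0.1200+0.1000+0.0400 = 0.2600 m
sum ≈ 0.5550+1.4260+2.2100+0.2600 ≈ 4.4510 m = S ✓

v_R_max = 37/20 m/s = 1.8500 m/s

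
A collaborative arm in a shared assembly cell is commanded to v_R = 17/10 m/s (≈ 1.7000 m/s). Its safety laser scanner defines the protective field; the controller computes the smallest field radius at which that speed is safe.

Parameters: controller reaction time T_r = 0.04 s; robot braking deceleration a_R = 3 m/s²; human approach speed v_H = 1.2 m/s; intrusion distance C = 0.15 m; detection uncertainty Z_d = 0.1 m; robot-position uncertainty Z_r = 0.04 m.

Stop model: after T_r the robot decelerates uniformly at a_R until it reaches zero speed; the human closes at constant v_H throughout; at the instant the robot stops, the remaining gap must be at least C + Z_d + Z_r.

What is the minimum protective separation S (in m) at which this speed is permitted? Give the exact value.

braking lasts T_s = (17/10)/3 = 0.5667 s
robot in T_r: 1.7000·0.0400 = 0.0680 m
robot covers 1.7000·0.5667 − ½·3.0000·0.5667² = 0.4817 m while stopping
human over T_r+T_s: 1.2000·(0.0400+0.5667) = 0.7280 m
C+Z_d+Z_r = 0.1500+0.1000+0.0400 = 0.2900 m
S_min ≈ 0.0680+0.4817+0.7280+0.2900  ⇒  S_min = 4703/3000 m

S_min = 4703/3000 m = 1.5677 m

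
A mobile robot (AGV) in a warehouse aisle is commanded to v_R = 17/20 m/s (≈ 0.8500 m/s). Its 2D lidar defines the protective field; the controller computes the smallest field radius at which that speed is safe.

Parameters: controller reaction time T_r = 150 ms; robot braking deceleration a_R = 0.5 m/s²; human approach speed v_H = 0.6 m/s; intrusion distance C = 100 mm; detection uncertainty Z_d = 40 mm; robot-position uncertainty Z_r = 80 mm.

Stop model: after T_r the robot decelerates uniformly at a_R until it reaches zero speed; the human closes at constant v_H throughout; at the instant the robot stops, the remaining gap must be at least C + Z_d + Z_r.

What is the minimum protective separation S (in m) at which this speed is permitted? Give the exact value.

stop time T_s = (17/20)/(1/2) = 1.7000 s
robot in T_r: 0.8500·0.1500 = 0.1275 m
robot covers 0.8500·1.7000 − ½·0.5000·1.7000² = 0.7225 m while stopping
human closes 0.6000·1.8500 = 1.1100 m
margins: 0.1000+0.0400+0.0800 = 0.2200 m
S_min ≈ 0.1275+0.7225+1.1100+0.2200  ⇒  S_min = 109/50 m

S_min = 109/50 m = 2.1800 m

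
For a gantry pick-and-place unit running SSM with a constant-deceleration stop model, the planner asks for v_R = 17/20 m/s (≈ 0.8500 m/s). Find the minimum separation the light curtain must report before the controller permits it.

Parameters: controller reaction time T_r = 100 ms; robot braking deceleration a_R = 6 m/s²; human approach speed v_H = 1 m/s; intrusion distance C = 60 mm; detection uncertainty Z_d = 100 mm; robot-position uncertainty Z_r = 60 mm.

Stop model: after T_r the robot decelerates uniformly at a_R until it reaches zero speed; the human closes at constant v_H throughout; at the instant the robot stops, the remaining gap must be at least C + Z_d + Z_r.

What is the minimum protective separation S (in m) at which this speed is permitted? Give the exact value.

S_min = 971/1600 m = 0.6069 m

stop time T_s = (17/20)/6 = 0.1417 s
robot in T_r: 0.8500·0.1000 = 0.0850 m
braking distance = 0.8500²/(2·6.0000) = 0.0602 m
human closes 1.0000·0.2417 = 0.2417 m
margins: 0.0600+0.1000+0.0600 = 0.2200 m
S_min ≈ 0.0850+0.0602+0.2417+0.2200  ⇒  S_min = 971/1600 m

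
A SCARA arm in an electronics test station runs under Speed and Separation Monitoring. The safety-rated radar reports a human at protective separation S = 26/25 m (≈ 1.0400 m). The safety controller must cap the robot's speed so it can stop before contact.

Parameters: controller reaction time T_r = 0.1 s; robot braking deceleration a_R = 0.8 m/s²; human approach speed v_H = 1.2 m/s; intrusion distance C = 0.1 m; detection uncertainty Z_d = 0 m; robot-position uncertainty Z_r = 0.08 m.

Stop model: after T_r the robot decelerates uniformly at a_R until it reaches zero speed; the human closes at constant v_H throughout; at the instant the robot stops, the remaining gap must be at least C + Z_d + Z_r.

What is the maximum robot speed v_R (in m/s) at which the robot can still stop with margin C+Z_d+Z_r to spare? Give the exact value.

v_R_max = 2/5 m/s = 0.4000 m/s

at the boundary: (5/8)·v² + (8/5)·v + (-37/50) = 0
  disc = (8/5)² − 4·(5/8)·(-37/50) = 441/100 ; √disc = 21/10
  v_R = (−(8/5) + 21/10) / (2·(5/8)) = 2/5 m/s
check:
stop time T_s = (2/5)/(4/5) = 0.5000 s
reaction-phase robot travel = 0.4000·0.1000 = 0.0400 m
robot covers 0.4000·0.5000 − ½·0.8000·0.5000² = 0.1000 m while stopping
person approaches 1.2000·(0.1000+0.5000) = 0.7200 m
margins: 0.1000+0.0000+0.0800 = 0.1800 m
sum ≈ 0.0400+0.1000+0.7200+0.1800 ≈ 1.0400 m = S ✓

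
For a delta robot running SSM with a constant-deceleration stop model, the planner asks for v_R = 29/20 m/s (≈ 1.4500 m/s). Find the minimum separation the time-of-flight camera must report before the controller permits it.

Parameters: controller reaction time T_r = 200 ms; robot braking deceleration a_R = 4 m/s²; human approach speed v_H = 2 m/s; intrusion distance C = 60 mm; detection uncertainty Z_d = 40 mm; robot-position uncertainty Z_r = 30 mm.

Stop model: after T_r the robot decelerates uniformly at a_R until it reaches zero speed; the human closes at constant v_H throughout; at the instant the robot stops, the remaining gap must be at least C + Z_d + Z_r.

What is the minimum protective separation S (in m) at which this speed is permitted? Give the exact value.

braking lasts T_s = (29/20)/4 = 0.3625 s
reaction-phase robot travel = 1.4500·0.2000 = 0.2900 m
robot covers 1.4500·0.3625 − ½·4.0000·0.3625² = 0.2628 m while stopping
human over T_r+T_s: 2.0000·(0.2000+0.3625) = 1.1250 m
margins: 0.0600+0.0400+0.0300 = 0.1300 m
S_min ≈ 0.2900+0.2628+1.1250+0.1300  ⇒  S_min = 1157/640 m

S_min = 1157/640 m = 1.8078 m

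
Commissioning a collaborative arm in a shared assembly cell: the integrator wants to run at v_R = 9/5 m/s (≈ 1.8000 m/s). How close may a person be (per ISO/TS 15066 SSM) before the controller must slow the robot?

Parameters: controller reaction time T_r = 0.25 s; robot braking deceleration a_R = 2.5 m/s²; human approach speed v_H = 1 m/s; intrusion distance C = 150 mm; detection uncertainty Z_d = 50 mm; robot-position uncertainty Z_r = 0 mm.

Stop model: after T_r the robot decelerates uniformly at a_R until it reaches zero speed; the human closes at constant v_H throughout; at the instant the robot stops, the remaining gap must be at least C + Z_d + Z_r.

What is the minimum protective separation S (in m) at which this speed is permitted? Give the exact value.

stop time T_s = (9/5)/(5/2) = 0.7200 s
robot covers v_R·T_r = 1.8000·0.2500 = 0.4500 m before braking
braking distance = 1.8000²/(2·2.5000) = 0.6480 m
human over T_r+T_s: 1.0000·(0.2500+0.7200) = 0.9700 m
residual clearance needed = 0.1500+0.0500+0.0000 = 0.2000 m
S_min ≈ 0.4500+0.6480+0.9700+0.2000  ⇒  S_min = 567/250 m

S_min = 567/250 m = 2.2680 m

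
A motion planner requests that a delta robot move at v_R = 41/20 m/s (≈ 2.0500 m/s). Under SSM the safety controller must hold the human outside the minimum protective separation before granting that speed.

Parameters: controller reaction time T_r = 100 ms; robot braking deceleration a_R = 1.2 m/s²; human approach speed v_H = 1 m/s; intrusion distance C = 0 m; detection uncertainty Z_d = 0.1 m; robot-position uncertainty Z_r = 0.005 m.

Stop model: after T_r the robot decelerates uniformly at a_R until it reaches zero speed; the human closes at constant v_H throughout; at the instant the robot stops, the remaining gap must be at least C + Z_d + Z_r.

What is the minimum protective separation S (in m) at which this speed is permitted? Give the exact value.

S_min = 6191/1600 m = 3.8694 m

T_s = v_R/a_R = (41/20)/(6/5) = 1.7083 s
robot covers v_R·T_r = 2.0500·0.1000 = 0.2050 m before braking
robot covers 2.0500·1.7083 − ½·1.2000·1.7083² = 1.7510 m while stopping
human over T_r+T_s: 1.0000·(0.1000+1.7083) = 1.8083 m
residual clearance needed = 0.0000+0.1000+0.0050 = 0.1050 m
S_min ≈ 0.2050+1.7510+1.8083+0.1050  ⇒  S_min = 6191/1600 m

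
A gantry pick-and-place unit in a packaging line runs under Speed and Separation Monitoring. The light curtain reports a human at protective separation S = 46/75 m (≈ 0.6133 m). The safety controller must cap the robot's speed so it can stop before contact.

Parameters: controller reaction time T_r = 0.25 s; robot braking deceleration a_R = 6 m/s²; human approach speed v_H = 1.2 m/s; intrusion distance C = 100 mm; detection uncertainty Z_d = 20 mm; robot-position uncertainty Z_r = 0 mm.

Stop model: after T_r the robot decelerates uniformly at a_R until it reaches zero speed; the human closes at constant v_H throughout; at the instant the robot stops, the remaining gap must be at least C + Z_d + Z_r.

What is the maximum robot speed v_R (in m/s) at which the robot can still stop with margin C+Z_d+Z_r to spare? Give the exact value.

quadratic (1/12)·v² + (9/20)·v + (-29/150) = 0
  disc = (9/20)² − 4·(1/12)·(-29/150) = 961/3600 ; √disc = 31/60
  v_R = (−(9/20) + 31/60) / (2·(1/12)) = 2/5 m/s
check:
braking lasts T_s = (2/5)/6 = 0.0667 s
reaction-phase robot travel = 0.4000·0.2500 = 0.1000 m
robot covers 0.4000·0.0667 − ½·6.0000·0.0667² = 0.0133 m while stopping
human over T_r+T_s: 1.2000·(0.2500+0.0667) = 0.3800 m
margins: 0.1000+0.0200+0.0000 = 0.1200 m
sum ≈ 0.1000+0.0133+0.3800+0.1200 ≈ 0.6133 m = S ✓

v_R_max = 2/5 m/s = 0.4000 m/s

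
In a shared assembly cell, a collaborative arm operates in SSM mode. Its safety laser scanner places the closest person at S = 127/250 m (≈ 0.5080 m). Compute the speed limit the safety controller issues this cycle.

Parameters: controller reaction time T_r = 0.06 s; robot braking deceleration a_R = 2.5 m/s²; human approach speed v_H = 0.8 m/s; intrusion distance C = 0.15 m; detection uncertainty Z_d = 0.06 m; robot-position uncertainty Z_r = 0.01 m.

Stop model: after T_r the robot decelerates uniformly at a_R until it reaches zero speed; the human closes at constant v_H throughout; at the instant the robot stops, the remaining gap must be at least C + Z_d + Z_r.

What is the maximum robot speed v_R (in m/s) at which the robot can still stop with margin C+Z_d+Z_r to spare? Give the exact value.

v_R_max = 1/2 m/s = 0.5000 m/s

collect terms ⇒ (1/5)·v_R² + (19/50)·v_R + (-6/25) = 0
  disc = (19/50)² − 4·(1/5)·(-6/25) = 841/2500 ; √disc = 29/50
  v_R = (−(19/50) + 29/50) / (2·(1/5)) = 1/2 m/s
check:
stop time T_s = (1/2)/(5/2) = 0.2000 s
robot in T_r: 0.5000·0.0600 = 0.0300 m
robot covers 0.5000·0.2000 − ½·2.5000·0.2000² = 0.0500 m while stopping
human over T_r+T_s: 0.8000·(0.0600+0.2000) = 0.2080 m
residual clearance needed = 0.1500+0.0600+0.0100 = 0.2200 m
sum ≈ 0.0300+0.0500+0.2080+0.2200 ≈ 0.5080 m = S ✓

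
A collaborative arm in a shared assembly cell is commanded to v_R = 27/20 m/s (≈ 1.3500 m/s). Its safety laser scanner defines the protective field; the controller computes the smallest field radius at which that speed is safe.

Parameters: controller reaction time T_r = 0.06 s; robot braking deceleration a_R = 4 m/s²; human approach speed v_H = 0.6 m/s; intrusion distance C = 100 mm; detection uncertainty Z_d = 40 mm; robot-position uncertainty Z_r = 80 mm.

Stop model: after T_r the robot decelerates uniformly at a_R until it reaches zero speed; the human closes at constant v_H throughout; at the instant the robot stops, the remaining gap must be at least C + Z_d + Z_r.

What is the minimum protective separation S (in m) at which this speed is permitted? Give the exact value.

S_min = 12277/16000 m = 0.7673 m

braking lasts T_s = (27/20)/4 = 0.3375 s
robot covers v_R·T_r = 1.3500·0.0600 = 0.0810 m before braking
braking distance = 1.3500²/(2·4.0000) = 0.2278 m
human over T_r+T_s: 0.6000·(0.0600+0.3375) = 0.2385 m
C+Z_d+Z_r = 0.1000+0.0400+0.0800 = 0.2200 m
S_min ≈ 0.0810+0.2278+0.2385+0.2200  ⇒  S_min = 12277/16000 m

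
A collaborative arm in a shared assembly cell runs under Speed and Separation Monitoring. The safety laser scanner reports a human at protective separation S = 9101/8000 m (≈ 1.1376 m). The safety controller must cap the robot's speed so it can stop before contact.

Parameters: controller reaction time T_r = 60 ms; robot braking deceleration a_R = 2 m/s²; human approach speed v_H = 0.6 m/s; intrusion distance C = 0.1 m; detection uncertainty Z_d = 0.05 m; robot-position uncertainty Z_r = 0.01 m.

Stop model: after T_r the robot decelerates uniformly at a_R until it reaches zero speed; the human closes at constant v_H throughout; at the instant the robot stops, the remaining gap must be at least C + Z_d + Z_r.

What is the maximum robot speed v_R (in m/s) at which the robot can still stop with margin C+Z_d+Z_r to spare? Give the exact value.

v_R_max = 27/20 m/s = 1.3500 m/s

collect terms ⇒ (1/4)·v_R² + (9/25)·v_R + (-7533/8000) = 0
  disc = (9/25)² − 4·(1/4)·(-7533/8000) = 42849/40000 ; √disc = 207/200
  v_R = (−(9/25) + 207/200) / (2·(1/4)) = 27/20 m/s
check:
T_s = v_R/a_R = (27/20)/2 = 0.6750 s
reaction-phase robot travel = 1.3500·0.0600 = 0.0810 m
robot covers 1.3500·0.6750 − ½·2.0000·0.6750² = 0.4556 m while stopping
person approaches 0.6000·(0.0600+0.6750) = 0.4410 m
residual clearance needed = 0.1000+0.0500+0.0100 = 0.1600 m
sum ≈ 0.0810+0.4556+0.4410+0.1600 ≈ 1.1376 m = S ✓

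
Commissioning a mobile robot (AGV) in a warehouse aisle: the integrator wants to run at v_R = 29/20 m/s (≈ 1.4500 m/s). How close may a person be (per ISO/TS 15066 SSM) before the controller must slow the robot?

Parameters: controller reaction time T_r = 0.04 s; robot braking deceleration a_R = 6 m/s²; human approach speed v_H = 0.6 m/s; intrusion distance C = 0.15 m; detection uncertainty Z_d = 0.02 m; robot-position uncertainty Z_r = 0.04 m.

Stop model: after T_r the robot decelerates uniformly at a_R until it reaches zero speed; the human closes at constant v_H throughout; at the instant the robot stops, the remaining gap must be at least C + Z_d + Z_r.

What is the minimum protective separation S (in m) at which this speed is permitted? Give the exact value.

braking lasts T_s = (29/20)/6 = 0.2417 s
robot in T_r: 1.4500·0.0400 = 0.0580 m
braking distance = 1.4500²/(2·6.0000) = 0.1752 m
human closes 0.6000·0.2817 = 0.1690 m
residual clearance needed = 0.1500+0.0200+0.0400 = 0.2100 m
S_min ≈ 0.0580+0.1752+0.1690+0.2100  ⇒  S_min = 14693/24000 m

S_min = 14693/24000 m = 0.6122 m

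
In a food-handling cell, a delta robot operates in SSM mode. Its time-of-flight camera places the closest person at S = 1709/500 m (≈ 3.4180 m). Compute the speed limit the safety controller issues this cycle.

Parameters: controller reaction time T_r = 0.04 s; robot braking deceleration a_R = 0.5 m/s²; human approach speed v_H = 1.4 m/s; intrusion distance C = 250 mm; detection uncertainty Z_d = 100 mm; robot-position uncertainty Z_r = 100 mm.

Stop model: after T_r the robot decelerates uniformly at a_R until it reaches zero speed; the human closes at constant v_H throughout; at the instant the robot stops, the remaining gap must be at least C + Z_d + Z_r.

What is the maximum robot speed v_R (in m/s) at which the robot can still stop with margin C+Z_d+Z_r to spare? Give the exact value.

collect terms ⇒ (1)·v_R² + (71/25)·v_R + (-364/125) = 0
  disc = (71/25)² − 4·(1)·(-364/125) = 12321/625 ; √disc = 111/25
  v_R = (−(71/25) + 111/25) / (2·(1)) = 4/5 m/s
check:
braking lasts T_s = (4/5)/(1/2) = 1.6000 s
robot in T_r: 0.8000·0.0400 = 0.0320 m
braking distance = 0.8000²/(2·0.5000) = 0.6400 m
human closes 1.4000·1.6400 = 2.2960 m
residual clearance needed = 0.2500+0.1000+0.1000 = 0.4500 m
sum ≈ 0.0320+0.6400+2.2960+0.4500 ≈ 3.4180 m = S ✓

v_R_max = 4/5 m/s = 0.8000 m/s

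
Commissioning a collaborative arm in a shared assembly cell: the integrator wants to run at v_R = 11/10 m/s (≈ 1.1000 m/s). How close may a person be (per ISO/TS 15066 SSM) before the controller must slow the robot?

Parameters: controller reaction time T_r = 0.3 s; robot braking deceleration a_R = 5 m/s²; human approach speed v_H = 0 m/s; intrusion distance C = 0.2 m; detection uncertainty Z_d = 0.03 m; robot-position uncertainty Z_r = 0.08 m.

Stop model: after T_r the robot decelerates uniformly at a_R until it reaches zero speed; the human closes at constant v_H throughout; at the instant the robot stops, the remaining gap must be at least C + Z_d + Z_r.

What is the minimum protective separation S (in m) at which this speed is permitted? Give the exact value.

S_min = 761/1000 m = 0.7610 m

stop time T_s = (11/10)/5 = 0.2200 s
robot covers v_R·T_r = 1.1000·0.3000 = 0.3300 m before braking
robot under decel: 1.1000²/(2·5.0000) = 0.1210 m
human closes 0.0000·0.5200 = 0.0000 m
C+Z_d+Z_r = 0.2000+0.0300+0.0800 = 0.3100 m
S_min ≈ 0.3300+0.1210+0.0000+0.3100  ⇒  S_min = 761/1000 m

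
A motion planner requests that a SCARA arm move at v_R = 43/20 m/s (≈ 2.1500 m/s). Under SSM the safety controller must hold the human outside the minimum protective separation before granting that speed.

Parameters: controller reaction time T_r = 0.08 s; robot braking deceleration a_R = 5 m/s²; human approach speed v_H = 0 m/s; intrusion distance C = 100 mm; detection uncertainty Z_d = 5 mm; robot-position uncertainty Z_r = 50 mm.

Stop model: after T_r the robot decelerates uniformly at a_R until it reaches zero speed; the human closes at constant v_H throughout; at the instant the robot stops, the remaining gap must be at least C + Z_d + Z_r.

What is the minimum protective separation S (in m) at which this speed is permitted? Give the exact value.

stop time T_s = (43/20)/5 = 0.4300 s
robot in T_r: 2.1500·0.0800 = 0.1720 m
robot covers 2.1500·0.4300 − ½·5.0000·0.4300² = 0.4622 m while stopping
person approaches 0.0000·(0.0800+0.4300) = 0.0000 m
margins: 0.1000+0.0050+0.0500 = 0.1550 m
S_min ≈ 0.1720+0.4622+0.0000+0.1550  ⇒  S_min = 3157/4000 m

S_min = 3157/4000 m = 0.7893 m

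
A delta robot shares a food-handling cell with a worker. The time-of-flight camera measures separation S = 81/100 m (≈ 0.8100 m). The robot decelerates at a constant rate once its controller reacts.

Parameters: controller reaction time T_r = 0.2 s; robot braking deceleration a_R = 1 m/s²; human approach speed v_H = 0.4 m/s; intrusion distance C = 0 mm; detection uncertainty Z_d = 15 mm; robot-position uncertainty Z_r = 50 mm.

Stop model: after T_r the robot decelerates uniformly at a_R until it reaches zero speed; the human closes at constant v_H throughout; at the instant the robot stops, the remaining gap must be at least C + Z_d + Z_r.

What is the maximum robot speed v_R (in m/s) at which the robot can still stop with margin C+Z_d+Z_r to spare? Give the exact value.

v_R_max = 7/10 m/s = 0.7000 m/s

collect terms ⇒ (1/2)·v_R² + (3/5)·v_R + (-133/200) = 0
  disc = (3/5)² − 4·(1/2)·(-133/200) = 169/100 ; √disc = 13/10
  v_R = (−(3/5) + 13/10) / (2·(1/2)) = 7/10 m/s
check:
stop time T_s = (7/10)/1 = 0.7000 s
robot in T_r: 0.7000·0.2000 = 0.1400 m
robot covers 0.7000·0.7000 − ½·1.0000·0.7000² = 0.2450 m while stopping
human closes 0.4000·0.9000 = 0.3600 m
C+Z_d+Z_r = 0.0000+0.0150+0.0500 = 0.0650 m
sum ≈ 0.1400+0.2450+0.3600+0.0650 ≈ 0.8100 m = S ✓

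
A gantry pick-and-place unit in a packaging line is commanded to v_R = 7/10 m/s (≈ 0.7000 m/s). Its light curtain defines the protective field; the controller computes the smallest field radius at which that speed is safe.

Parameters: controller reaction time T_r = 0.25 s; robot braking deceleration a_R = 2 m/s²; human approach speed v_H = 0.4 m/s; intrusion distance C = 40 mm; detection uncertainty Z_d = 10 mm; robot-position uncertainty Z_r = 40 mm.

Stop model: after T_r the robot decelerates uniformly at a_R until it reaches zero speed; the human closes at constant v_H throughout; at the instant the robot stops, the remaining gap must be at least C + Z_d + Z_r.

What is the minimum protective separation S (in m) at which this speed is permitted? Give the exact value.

braking lasts T_s = (7/10)/2 = 0.3500 s
robot covers v_R·T_r = 0.7000·0.2500 = 0.1750 m before braking
robot covers 0.7000·0.3500 − ½·2.0000·0.3500² = 0.1225 m while stopping
human over T_r+T_s: 0.4000·(0.2500+0.3500) = 0.2400 m
C+Z_d+Z_r = 0.0400+0.0100+0.0400 = 0.0900 m
S_min ≈ 0.1750+0.1225+0.2400+0.0900  ⇒  S_min = 251/400 m

S_min = 251/400 m = 0.6275 m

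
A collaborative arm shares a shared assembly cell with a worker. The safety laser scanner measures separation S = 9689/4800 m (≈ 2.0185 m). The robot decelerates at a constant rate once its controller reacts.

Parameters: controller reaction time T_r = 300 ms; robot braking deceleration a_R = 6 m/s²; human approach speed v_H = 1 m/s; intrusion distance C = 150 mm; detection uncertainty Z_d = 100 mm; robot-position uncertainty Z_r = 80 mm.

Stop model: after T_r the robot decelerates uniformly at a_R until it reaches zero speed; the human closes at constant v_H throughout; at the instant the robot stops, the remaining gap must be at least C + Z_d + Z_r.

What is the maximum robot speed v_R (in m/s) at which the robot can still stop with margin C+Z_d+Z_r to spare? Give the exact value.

at the boundary: (1/12)·v² + (7/15)·v + (-1333/960) = 0
  disc = (7/15)² − 4·(1/12)·(-1333/960) = 1089/1600 ; √disc = 33/40
  v_R = (−(7/15) + 33/40) / (2·(1/12)) = 43/20 m/s
check:
stop time T_s = (43/20)/6 = 0.3583 s
reaction-phase robot travel = 2.1500·0.3000 = 0.6450 m
robot under decel: 2.1500²/(2·6.0000) = 0.3852 m
person approaches 1.0000·(0.3000+0.3583) = 0.6583 m
margins: 0.1500+0.1000+0.0800 = 0.3300 m
sum ≈ 0.6450+0.3852+0.6583+0.3300 ≈ 2.0185 m = S ✓

v_R_max = 43/20 m/s = 2.1500 m/s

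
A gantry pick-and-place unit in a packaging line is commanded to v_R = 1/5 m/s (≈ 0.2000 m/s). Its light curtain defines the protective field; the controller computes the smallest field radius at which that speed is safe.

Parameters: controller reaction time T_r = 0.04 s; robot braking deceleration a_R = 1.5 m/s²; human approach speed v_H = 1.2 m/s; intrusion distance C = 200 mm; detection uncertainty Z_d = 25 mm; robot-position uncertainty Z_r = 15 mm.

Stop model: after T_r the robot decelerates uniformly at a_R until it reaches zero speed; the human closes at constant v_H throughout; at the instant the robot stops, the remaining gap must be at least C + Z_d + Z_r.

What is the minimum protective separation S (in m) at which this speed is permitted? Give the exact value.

S_min = 176/375 m = 0.4693 m

braking lasts T_s = (1/5)/(3/2) = 0.1333 s
robot covers v_R·T_r = 0.2000·0.0400 = 0.0080 m before braking
robot covers 0.2000·0.1333 − ½·1.5000·0.1333² = 0.0133 m while stopping
human over T_r+T_s: 1.2000·(0.0400+0.1333) = 0.2080 m
residual clearance needed = 0.2000+0.0250+0.0150 = 0.2400 m
S_min ≈ 0.0080+0.0133+0.2080+0.2400  ⇒  S_min = 176/375 m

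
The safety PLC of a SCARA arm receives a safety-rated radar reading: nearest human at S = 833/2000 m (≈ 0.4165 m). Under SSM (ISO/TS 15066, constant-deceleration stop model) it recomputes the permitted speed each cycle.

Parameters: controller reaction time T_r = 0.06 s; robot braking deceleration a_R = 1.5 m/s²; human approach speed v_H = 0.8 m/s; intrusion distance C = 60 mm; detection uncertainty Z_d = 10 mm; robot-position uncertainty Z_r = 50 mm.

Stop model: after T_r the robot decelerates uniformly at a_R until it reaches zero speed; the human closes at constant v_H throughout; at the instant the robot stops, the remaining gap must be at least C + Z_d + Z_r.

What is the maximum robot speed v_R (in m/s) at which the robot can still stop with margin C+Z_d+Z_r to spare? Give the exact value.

v_R_max = 7/20 m/s = 0.3500 m/s

collect terms ⇒ (1/3)·v_R² + (89/150)·v_R + (-497/2000) = 0
  disc = (89/150)² − 4·(1/3)·(-497/2000) = 3844/5625 ; √disc = 62/75
  v_R = (−(89/150) + 62/75) / (2·(1/3)) = 7/20 m/s
check:
T_s = v_R/a_R = (7/20)/(3/2) = 0.2333 s
robot in T_r: 0.3500·0.0600 = 0.0210 m
braking distance = 0.3500²/(2·1.5000) = 0.0408 m
person approaches 0.8000·(0.0600+0.2333) = 0.2347 m
C+Z_d+Z_r = 0.0600+0.0100+0.0500 = 0.1200 m
sum ≈ 0.0210+0.0408+0.2347+0.1200 ≈ 0.4165 m = S ✓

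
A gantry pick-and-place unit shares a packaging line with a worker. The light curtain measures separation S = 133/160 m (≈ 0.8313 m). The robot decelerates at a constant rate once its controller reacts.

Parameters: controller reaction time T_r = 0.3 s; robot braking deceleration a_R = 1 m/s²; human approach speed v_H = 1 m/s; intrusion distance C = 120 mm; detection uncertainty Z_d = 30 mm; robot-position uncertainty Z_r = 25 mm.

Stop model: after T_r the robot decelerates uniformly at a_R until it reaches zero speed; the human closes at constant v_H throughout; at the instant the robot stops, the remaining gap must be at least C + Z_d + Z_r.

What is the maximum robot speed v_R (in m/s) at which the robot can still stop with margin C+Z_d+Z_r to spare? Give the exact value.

collect terms ⇒ (1/2)·v_R² + (13/10)·v_R + (-57/160) = 0
  disc = (13/10)² − 4·(1/2)·(-57/160) = 961/400 ; √disc = 31/20
  v_R = (−(13/10) + 31/20) / (2·(1/2)) = 1/4 m/s
check:
T_s = v_R/a_R = (1/4)/1 = 0.2500 s
robot in T_r: 0.2500·0.3000 = 0.0750 m
braking distance = 0.2500²/(2·1.0000) = 0.0312 m
human closes 1.0000·0.5500 = 0.5500 m
residual clearance needed = 0.1200+0.0300+0.0250 = 0.1750 m
sum ≈ 0.0750+0.0312+0.5500+0.1750 ≈ 0.8313 m = S ✓

v_R_max = 1/4 m/s = 0.2500 m/s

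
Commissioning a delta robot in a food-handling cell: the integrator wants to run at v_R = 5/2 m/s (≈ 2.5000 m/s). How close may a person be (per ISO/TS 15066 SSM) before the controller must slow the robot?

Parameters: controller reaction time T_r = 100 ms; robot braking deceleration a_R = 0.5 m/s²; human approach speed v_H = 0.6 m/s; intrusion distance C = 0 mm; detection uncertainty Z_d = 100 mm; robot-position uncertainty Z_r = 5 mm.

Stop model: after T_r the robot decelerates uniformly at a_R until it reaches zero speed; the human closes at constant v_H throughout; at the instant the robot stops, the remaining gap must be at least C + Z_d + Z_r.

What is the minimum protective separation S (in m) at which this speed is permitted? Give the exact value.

braking lasts T_s = (5/2)/(1/2) = 5.0000 s
robot covers v_R·T_r = 2.5000·0.1000 = 0.2500 m before braking
braking distance = 2.5000²/(2·0.5000) = 6.2500 m
person approaches 0.6000·(0.1000+5.0000) = 3.0600 m
residual clearance needed = 0.0000+0.1000+0.0050 = 0.1050 m
S_min ≈ 0.2500+6.2500+3.0600+0.1050  ⇒  S_min = 1933/200 m

S_min = 1933/200 m = 9.6650 m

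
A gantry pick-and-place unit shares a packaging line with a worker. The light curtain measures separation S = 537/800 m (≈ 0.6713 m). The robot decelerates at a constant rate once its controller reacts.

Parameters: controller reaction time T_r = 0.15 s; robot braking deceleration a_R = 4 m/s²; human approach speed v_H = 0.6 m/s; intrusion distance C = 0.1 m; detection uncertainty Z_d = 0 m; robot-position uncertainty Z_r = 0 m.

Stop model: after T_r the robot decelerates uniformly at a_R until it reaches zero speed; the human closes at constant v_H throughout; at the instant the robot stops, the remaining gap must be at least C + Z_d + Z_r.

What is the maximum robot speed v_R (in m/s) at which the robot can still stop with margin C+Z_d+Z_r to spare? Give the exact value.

v_R_max = 11/10 m/s = 1.1000 m/s

quadratic (1/8)·v² + (3/10)·v + (-77/160) = 0
  disc = (3/10)² − 4·(1/8)·(-77/160) = 529/1600 ; √disc = 23/40
  v_R = (−(3/10) + 23/40) / (2·(1/8)) = 11/10 m/s
check:
T_s = v_R/a_R = (11/10)/4 = 0.2750 s
robot covers v_R·T_r = 1.1000·0.1500 = 0.1650 m before braking
robot covers 1.1000·0.2750 − ½·4.0000·0.2750² = 0.1512 m while stopping
human over T_r+T_s: 0.6000·(0.1500+0.2750) = 0.2550 m
C+Z_d+Z_r = 0.1000+0.0000+0.0000 = 0.1000 m
sum ≈ 0.1650+0.1512+0.2550+0.1000 ≈ 0.6713 m = S ✓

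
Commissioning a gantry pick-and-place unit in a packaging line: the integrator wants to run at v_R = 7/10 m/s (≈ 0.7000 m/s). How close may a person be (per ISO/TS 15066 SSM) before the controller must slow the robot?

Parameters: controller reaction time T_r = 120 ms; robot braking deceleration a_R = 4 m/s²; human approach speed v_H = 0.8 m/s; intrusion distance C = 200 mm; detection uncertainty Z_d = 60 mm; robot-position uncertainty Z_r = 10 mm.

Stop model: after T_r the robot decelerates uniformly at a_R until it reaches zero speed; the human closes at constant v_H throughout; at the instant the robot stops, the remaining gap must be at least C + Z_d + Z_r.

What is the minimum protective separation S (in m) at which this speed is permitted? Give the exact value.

stop time T_s = (7/10)/4 = 0.1750 s
robot in T_r: 0.7000·0.1200 = 0.0840 m
robot covers 0.7000·0.1750 − ½·4.0000·0.1750² = 0.0612 m while stopping
person approaches 0.8000·(0.1200+0.1750) = 0.2360 m
margins: 0.2000+0.0600+0.0100 = 0.2700 m
S_min ≈ 0.0840+0.0612+0.2360+0.2700  ⇒  S_min = 521/800 m

S_min = 521/800 m = 0.6512 m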